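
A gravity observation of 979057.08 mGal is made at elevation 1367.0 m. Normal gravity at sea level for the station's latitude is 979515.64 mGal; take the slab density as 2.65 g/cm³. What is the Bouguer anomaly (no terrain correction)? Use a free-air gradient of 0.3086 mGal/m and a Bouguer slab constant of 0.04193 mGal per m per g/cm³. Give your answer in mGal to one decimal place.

-188.6

Free-air correction = 0.3086 × 1367.0 = 421.86 mGal
Free-air anomaly = 979057.08 − 979515.64 + (421.86) = -36.70 mGal
Bouguer slab correction = 0.04193 × 2.65 × 1367.0 = 151.89 mGal
Simple Bouguer anomaly = -36.70 − (151.89) = -188.59 mGal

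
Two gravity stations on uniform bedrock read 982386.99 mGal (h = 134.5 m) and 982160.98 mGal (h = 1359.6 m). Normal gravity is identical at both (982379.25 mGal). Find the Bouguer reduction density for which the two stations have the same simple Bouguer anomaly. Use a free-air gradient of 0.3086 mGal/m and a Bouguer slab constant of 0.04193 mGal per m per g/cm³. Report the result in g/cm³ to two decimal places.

Δg_obs = 982160.98 − 982386.99 = -226.01 mGal over Δh = 1359.6 − 134.5 = 1225.1 m
Equal Bouguer anomalies ⇒ Δg_obs + (0.3086 − 0.04193ρ)·Δh = 0
0.3086 − 0.04193ρ = −Δg_obs/Δh = 0.18448
ρ = (0.3086 − 0.18448) / 0.04193 = 2.96 g/cm³

2.96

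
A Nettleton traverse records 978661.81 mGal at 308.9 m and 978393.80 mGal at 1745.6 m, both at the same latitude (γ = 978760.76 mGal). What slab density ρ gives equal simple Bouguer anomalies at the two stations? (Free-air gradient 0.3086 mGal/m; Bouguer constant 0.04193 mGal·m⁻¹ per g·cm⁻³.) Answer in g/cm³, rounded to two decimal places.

Δg_obs = 978393.80 − 978661.81 = -268.01 mGal over Δh = 1745.6 − 308.9 = 1436.7 m
Equal Bouguer anomalies ⇒ Δg_obs + (0.3086 − 0.04193ρ)·Δh = 0
0.3086 − 0.04193ρ = −Δg_obs/Δh = 0.18655
ρ = (0.3086 − 0.18655) / 0.04193 = 2.91 g/cm³

2.91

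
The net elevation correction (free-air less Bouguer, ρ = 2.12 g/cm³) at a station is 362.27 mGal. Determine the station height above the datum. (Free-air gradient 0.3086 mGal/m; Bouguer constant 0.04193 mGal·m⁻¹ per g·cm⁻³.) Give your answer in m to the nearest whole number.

1649

Combined gradient = 0.3086 − 0.04193 × 2.12 = 0.2197084 mGal/m
h = 362.27 / 0.2197084 = 1648.87 m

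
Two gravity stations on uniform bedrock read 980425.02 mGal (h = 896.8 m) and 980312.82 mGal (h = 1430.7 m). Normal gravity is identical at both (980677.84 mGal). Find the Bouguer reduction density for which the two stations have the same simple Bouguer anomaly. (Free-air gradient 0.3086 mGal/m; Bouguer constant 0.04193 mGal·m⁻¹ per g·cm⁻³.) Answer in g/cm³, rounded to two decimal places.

2.35

Δg_obs = 980312.82 − 980425.02 = -112.20 mGal over Δh = 1430.7 − 896.8 = 533.9 m
Equal Bouguer anomalies ⇒ Δg_obs + (0.3086 − 0.04193ρ)·Δh = 0
0.3086 − 0.04193ρ = −Δg_obs/Δh = 0.21015
ρ = (0.3086 − 0.21015) / 0.04193 = 2.35 g/cm³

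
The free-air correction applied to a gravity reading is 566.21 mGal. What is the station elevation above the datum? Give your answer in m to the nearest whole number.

h = 566.21 / 0.3086 = 1834.77 m

1835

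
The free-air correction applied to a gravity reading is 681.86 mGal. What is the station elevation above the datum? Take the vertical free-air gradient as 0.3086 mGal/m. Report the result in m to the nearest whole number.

2210

h = 681.86 / 0.3086 = 2209.53 m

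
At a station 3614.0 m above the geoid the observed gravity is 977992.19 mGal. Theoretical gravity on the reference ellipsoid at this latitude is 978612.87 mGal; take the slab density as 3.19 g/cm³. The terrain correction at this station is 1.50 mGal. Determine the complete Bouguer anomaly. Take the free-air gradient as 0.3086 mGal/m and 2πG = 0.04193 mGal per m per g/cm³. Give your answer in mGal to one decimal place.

Free-air correction = 0.3086 × 3614.0 = 1115.28 mGal
Free-air anomaly = 977992.19 − 978612.87 + (1115.28) = 494.60 mGal
Bouguer slab correction = 0.04193 × 3.19 × 3614.0 = 483.40 mGal
Simple Bouguer anomaly = 494.60 − (483.40) = 11.20 mGal
Complete Bouguer anomaly = 11.20 + 1.50 = 12.70 mGal

12.7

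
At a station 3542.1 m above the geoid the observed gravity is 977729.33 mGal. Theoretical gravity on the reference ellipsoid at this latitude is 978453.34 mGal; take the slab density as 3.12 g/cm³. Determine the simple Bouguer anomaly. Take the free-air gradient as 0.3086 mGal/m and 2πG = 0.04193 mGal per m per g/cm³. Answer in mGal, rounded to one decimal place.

Free-air correction = 0.3086 × 3542.1 = 1093.09 mGal
Free-air anomaly = 977729.33 − 978453.34 + (1093.09) = 369.08 mGal
Bouguer slab correction = 0.04193 × 3.12 × 3542.1 = 463.38 mGal
Simple Bouguer anomaly = 369.08 − (463.38) = -94.30 mGal

-94.3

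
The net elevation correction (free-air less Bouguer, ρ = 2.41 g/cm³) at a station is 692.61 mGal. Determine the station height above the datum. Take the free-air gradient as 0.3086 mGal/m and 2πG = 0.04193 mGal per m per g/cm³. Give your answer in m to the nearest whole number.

3337

Combined gradient = 0.3086 − 0.04193 × 2.41 = 0.2075487 mGal/m
h = 692.61 / 0.2075487 = 3337.10 m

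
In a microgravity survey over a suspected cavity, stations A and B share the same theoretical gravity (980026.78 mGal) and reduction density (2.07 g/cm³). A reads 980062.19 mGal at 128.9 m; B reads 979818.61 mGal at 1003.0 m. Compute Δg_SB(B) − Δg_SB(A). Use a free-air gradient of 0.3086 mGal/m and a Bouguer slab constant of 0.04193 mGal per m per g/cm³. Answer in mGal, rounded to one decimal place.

Δg_SB(A) = 980062.19 − 980026.78 + 0.3086×128.9 − 0.04193×2.07×128.9 = 64.00 mGal
Δg_SB(B) = 979818.61 − 980026.78 + 0.3086×1003.0 − 0.04193×2.07×1003.0 = 14.30 mGal
Difference = 14.30 − (64.00) = -49.70 mGal

-49.7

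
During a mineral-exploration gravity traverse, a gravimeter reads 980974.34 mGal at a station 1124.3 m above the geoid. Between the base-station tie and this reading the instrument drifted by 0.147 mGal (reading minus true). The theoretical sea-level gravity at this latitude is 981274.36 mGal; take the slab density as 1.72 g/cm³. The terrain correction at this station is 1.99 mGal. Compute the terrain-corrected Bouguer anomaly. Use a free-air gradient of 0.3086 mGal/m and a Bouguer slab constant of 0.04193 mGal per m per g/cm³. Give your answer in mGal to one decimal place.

Drift-corrected reading = 980974.34 − (0.147) = 980974.193 mGal
Free-air correction = 0.3086 × 1124.3 = 346.96 mGal
Free-air anomaly = 980974.193 − 981274.36 + (346.96) = 46.793 mGal
Bouguer slab correction = 0.04193 × 1.72 × 1124.3 = 81.08 mGal
Simple Bouguer anomaly = 46.793 − (81.08) = -34.287 mGal
Complete Bouguer anomaly = -34.287 + 1.99 = -32.297 mGal

-32.3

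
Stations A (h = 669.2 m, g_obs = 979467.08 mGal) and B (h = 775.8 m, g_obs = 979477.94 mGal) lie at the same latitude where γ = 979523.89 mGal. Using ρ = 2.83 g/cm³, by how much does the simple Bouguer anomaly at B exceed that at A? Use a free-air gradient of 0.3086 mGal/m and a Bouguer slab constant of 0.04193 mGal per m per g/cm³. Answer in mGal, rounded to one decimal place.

31.1

Δg_SB(A) = 979467.08 − 979523.89 + 0.3086×669.2 − 0.04193×2.83×669.2 = 70.30 mGal
Δg_SB(B) = 979477.94 − 979523.89 + 0.3086×775.8 − 0.04193×2.83×775.8 = 101.40 mGal
Difference = 101.40 − (70.30) = 31.10 mGal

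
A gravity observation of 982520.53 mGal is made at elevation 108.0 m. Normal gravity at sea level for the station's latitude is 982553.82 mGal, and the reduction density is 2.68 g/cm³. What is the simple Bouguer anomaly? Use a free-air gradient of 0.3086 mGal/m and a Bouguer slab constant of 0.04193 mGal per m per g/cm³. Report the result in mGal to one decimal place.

Free-air correction = 0.3086 × 108.0 = 33.33 mGal
Free-air anomaly = 982520.53 − 982553.82 + (33.33) = 0.04 mGal
Bouguer slab correction = 0.04193 × 2.68 × 108.0 = 12.14 mGal
Simple Bouguer anomaly = 0.04 − (12.14) = -12.10 mGal

-12.1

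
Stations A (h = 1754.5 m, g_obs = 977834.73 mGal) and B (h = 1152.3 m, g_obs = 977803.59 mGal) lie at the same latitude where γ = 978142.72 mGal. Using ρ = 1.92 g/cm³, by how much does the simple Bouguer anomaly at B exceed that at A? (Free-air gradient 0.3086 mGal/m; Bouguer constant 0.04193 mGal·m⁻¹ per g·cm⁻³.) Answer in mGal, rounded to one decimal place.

Δg_SB(A) = 977834.73 − 978142.72 + 0.3086×1754.5 − 0.04193×1.92×1754.5 = 92.20 mGal
Δg_SB(B) = 977803.59 − 978142.72 + 0.3086×1152.3 − 0.04193×1.92×1152.3 = -76.30 mGal
Difference = -76.30 − (92.20) = -168.50 mGal

-168.5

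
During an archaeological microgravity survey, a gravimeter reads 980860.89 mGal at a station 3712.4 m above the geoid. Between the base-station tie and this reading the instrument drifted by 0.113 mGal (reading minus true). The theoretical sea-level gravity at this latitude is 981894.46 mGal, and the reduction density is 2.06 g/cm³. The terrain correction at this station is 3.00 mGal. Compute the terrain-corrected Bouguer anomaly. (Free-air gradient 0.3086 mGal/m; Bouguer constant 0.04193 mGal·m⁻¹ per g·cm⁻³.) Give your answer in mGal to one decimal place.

-205.7

Drift-corrected reading = 980860.89 − (0.113) = 980860.777 mGal
Free-air correction = 0.3086 × 3712.4 = 1145.65 mGal
Free-air anomaly = 980860.777 − 981894.46 + (1145.65) = 111.967 mGal
Bouguer slab correction = 0.04193 × 2.06 × 3712.4 = 320.66 mGal
Simple Bouguer anomaly = 111.967 − (320.66) = -208.693 mGal
Complete Bouguer anomaly = -208.693 + 3.00 = -205.693 mGal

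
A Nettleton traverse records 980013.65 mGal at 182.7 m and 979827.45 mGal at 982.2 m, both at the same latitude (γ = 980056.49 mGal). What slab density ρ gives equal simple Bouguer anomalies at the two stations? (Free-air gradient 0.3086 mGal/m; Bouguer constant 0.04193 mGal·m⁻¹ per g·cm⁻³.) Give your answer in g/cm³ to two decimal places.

1.81

Δg_obs = 979827.45 − 980013.65 = -186.20 mGal over Δh = 982.2 − 182.7 = 799.5 m
Equal Bouguer anomalies ⇒ Δg_obs + (0.3086 − 0.04193ρ)·Δh = 0
0.3086 − 0.04193ρ = −Δg_obs/Δh = 0.23290
ρ = (0.3086 − 0.23290) / 0.04193 = 1.81 g/cm³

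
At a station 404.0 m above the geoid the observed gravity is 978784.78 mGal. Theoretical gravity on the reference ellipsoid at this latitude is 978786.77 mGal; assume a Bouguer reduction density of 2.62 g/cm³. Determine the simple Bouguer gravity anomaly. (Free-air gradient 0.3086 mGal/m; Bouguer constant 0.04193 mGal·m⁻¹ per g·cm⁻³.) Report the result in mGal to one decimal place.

Free-air correction = 0.3086 × 404.0 = 124.67 mGal
Free-air anomaly = 978784.78 − 978786.77 + (124.67) = 122.68 mGal
Bouguer slab correction = 0.04193 × 2.62 × 404.0 = 44.38 mGal
Simple Bouguer anomaly = 122.68 − (44.38) = 78.30 mGal

78.3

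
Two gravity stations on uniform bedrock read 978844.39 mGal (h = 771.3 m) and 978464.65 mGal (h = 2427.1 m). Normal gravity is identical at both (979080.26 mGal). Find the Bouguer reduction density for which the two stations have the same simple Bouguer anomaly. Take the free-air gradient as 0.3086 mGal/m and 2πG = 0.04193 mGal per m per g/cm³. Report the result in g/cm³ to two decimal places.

1.89

Δg_obs = 978464.65 − 978844.39 = -379.74 mGal over Δh = 2427.1 − 771.3 = 1655.8 m
Equal Bouguer anomalies ⇒ Δg_obs + (0.3086 − 0.04193ρ)·Δh = 0
0.3086 − 0.04193ρ = −Δg_obs/Δh = 0.22934
ρ = (0.3086 − 0.22934) / 0.04193 = 1.89 g/cm³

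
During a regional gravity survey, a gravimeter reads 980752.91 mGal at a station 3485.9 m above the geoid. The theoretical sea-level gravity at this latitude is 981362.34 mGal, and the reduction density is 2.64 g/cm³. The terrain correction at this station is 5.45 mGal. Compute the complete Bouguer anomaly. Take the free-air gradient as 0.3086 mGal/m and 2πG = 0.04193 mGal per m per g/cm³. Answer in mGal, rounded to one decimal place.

Free-air correction = 0.3086 × 3485.9 = 1075.75 mGal
Free-air anomaly = 980752.91 − 981362.34 + (1075.75) = 466.32 mGal
Bouguer slab correction = 0.04193 × 2.64 × 3485.9 = 385.87 mGal
Simple Bouguer anomaly = 466.32 − (385.87) = 80.45 mGal
Complete Bouguer anomaly = 80.45 + 5.45 = 85.90 mGal

85.9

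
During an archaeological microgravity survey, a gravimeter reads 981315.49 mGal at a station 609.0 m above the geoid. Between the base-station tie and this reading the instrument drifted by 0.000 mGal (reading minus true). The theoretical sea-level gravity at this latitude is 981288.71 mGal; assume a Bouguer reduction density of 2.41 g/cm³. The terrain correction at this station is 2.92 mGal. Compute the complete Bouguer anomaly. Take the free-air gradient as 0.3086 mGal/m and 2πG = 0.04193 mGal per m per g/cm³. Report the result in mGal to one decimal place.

Drift-corrected reading = 981315.49 − (0.000) = 981315.490 mGal
Free-air correction = 0.3086 × 609.0 = 187.94 mGal
Free-air anomaly = 981315.490 − 981288.71 + (187.94) = 214.720 mGal
Bouguer slab correction = 0.04193 × 2.41 × 609.0 = 61.54 mGal
Simple Bouguer anomaly = 214.720 − (61.54) = 153.180 mGal
Complete Bouguer anomaly = 153.180 + 2.92 = 156.100 mGal

156.1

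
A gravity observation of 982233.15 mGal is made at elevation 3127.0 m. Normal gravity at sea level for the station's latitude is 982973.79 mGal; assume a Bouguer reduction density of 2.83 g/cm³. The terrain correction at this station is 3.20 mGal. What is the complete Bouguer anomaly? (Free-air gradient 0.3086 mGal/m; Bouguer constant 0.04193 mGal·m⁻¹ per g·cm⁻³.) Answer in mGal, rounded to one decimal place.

-143.5

Free-air correction = 0.3086 × 3127.0 = 964.99 mGal
Free-air anomaly = 982233.15 − 982973.79 + (964.99) = 224.35 mGal
Bouguer slab correction = 0.04193 × 2.83 × 3127.0 = 371.06 mGal
Simple Bouguer anomaly = 224.35 − (371.06) = -146.71 mGal
Complete Bouguer anomaly = -146.71 + 3.20 = -143.51 mGal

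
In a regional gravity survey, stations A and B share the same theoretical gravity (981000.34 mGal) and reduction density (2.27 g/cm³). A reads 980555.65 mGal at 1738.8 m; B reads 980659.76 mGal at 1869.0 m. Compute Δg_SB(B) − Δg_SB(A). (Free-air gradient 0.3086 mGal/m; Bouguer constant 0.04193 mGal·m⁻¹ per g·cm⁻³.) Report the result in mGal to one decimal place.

Δg_SB(A) = 980555.65 − 981000.34 + 0.3086×1738.8 − 0.04193×2.27×1738.8 = -73.60 mGal
Δg_SB(B) = 980659.76 − 981000.34 + 0.3086×1869.0 − 0.04193×2.27×1869.0 = 58.30 mGal
Difference = 58.30 − (-73.60) = 131.90 mGal

131.9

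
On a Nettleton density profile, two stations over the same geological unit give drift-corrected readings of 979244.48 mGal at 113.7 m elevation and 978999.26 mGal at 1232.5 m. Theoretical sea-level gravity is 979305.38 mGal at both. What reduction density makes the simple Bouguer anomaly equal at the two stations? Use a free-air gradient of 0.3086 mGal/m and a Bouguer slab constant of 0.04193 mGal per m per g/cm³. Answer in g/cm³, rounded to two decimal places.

Δg_obs = 978999.26 − 979244.48 = -245.22 mGal over Δh = 1232.5 − 113.7 = 1118.8 m
Equal Bouguer anomalies ⇒ Δg_obs + (0.3086 − 0.04193ρ)·Δh = 0
0.3086 − 0.04193ρ = −Δg_obs/Δh = 0.21918
ρ = (0.3086 − 0.21918) / 0.04193 = 2.13 g/cm³

2.13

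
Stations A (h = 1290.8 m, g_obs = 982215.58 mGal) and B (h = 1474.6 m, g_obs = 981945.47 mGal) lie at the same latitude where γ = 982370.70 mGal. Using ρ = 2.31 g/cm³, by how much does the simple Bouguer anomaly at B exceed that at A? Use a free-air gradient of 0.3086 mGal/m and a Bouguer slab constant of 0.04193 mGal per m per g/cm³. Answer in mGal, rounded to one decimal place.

-231.2

Δg_SB(A) = 982215.58 − 982370.70 + 0.3086×1290.8 − 0.04193×2.31×1290.8 = 118.20 mGal
Δg_SB(B) = 981945.47 − 982370.70 + 0.3086×1474.6 − 0.04193×2.31×1474.6 = -113.00 mGal
Difference = -113.00 − (118.20) = -231.20 mGal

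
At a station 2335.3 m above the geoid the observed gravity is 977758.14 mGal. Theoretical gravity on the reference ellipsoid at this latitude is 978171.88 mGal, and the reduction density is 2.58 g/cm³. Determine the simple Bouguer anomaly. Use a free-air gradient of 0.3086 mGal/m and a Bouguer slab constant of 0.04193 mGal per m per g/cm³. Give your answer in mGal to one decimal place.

Free-air correction = 0.3086 × 2335.3 = 720.67 mGal
Free-air anomaly = 977758.14 − 978171.88 + (720.67) = 306.93 mGal
Bouguer slab correction = 0.04193 × 2.58 × 2335.3 = 252.63 mGal
Simple Bouguer anomaly = 306.93 − (252.63) = 54.30 mGal

54.3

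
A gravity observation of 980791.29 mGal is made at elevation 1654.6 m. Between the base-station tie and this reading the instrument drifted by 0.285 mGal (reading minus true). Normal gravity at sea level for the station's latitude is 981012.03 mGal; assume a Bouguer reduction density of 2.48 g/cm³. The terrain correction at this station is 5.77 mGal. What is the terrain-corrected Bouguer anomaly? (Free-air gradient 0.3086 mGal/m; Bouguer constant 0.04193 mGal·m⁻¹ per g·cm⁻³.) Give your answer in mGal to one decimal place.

123.3

Drift-corrected reading = 980791.29 − (0.285) = 980791.005 mGal
Free-air correction = 0.3086 × 1654.6 = 510.61 mGal
Free-air anomaly = 980791.005 − 981012.03 + (510.61) = 289.585 mGal
Bouguer slab correction = 0.04193 × 2.48 × 1654.6 = 172.06 mGal
Simple Bouguer anomaly = 289.585 − (172.06) = 117.525 mGal
Complete Bouguer anomaly = 117.525 + 5.77 = 123.295 mGal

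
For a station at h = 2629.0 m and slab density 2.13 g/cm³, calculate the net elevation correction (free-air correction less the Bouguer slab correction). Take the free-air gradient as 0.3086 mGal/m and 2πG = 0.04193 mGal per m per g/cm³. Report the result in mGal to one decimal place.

Combined gradient = 0.3086 − 0.04193 × 2.13 = 0.2192891 mGal/m
Combined elevation correction = 0.2192891 × 2629.0 = 576.5 mGal

576.5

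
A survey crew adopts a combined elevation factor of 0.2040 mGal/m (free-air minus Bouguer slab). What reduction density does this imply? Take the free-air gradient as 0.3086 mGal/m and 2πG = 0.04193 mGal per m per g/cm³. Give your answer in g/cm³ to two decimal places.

0.2040 = 0.3086 − 0.04193 × ρ
ρ = (0.3086 − 0.2040) / 0.04193 = 2.49 g/cm³

2.49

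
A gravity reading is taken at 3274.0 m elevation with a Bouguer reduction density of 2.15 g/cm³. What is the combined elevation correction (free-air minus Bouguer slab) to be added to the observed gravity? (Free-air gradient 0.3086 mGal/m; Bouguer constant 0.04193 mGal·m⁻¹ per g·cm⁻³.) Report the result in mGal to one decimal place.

Combined gradient = 0.3086 − 0.04193 × 2.15 = 0.2184505 mGal/m
Combined elevation correction = 0.2184505 × 3274.0 = 715.2 mGal

715.2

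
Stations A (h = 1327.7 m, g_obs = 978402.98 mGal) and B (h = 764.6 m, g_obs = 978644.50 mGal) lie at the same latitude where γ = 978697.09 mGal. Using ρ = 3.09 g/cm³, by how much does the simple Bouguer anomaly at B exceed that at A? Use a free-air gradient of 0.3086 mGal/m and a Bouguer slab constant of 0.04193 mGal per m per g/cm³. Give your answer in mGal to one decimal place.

Δg_SB(A) = 978402.98 − 978697.09 + 0.3086×1327.7 − 0.04193×3.09×1327.7 = -56.40 mGal
Δg_SB(B) = 978644.50 − 978697.09 + 0.3086×764.6 − 0.04193×3.09×764.6 = 84.30 mGal
Difference = 84.30 − (-56.40) = 140.70 mGal

140.7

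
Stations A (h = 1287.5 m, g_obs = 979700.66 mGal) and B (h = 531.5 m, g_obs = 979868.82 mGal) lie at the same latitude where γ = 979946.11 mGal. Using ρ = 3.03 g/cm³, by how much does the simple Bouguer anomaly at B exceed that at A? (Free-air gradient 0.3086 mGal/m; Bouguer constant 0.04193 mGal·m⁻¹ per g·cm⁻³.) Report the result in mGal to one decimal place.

30.9

Δg_SB(A) = 979700.66 − 979946.11 + 0.3086×1287.5 − 0.04193×3.03×1287.5 = -11.70 mGal
Δg_SB(B) = 979868.82 − 979946.11 + 0.3086×531.5 − 0.04193×3.03×531.5 = 19.20 mGal
Difference = 19.20 − (-11.70) = 30.90 mGal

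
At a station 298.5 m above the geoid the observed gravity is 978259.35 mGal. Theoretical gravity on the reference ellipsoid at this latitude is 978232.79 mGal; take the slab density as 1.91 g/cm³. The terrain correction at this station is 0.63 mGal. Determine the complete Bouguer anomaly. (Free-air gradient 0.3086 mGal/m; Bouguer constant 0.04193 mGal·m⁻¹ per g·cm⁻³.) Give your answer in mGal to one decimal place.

95.4

Free-air correction = 0.3086 × 298.5 = 92.12 mGal
Free-air anomaly = 978259.35 − 978232.79 + (92.12) = 118.68 mGal
Bouguer slab correction = 0.04193 × 1.91 × 298.5 = 23.91 mGal
Simple Bouguer anomaly = 118.68 − (23.91) = 94.77 mGal
Complete Bouguer anomaly = 94.77 + 0.63 = 95.40 mGal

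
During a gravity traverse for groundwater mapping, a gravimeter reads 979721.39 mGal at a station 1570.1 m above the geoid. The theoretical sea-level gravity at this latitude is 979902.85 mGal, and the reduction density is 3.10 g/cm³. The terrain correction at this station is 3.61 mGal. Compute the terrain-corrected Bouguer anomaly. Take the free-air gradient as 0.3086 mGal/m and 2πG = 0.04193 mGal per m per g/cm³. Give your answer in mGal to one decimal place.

102.6

Free-air correction = 0.3086 × 1570.1 = 484.53 mGal
Free-air anomaly = 979721.39 − 979902.85 + (484.53) = 303.07 mGal
Bouguer slab correction = 0.04193 × 3.10 × 1570.1 = 204.09 mGal
Simple Bouguer anomaly = 303.07 − (204.09) = 98.98 mGal
Complete Bouguer anomaly = 98.98 + 3.61 = 102.59 mGal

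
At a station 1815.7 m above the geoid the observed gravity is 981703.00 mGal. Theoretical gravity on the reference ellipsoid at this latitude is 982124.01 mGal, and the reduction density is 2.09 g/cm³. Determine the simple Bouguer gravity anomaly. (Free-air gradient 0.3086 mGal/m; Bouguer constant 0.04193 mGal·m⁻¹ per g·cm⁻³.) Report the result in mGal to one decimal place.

Free-air correction = 0.3086 × 1815.7 = 560.33 mGal
Free-air anomaly = 981703.00 − 982124.01 + (560.33) = 139.32 mGal
Bouguer slab correction = 0.04193 × 2.09 × 1815.7 = 159.12 mGal
Simple Bouguer anomaly = 139.32 − (159.12) = -19.80 mGal

-19.8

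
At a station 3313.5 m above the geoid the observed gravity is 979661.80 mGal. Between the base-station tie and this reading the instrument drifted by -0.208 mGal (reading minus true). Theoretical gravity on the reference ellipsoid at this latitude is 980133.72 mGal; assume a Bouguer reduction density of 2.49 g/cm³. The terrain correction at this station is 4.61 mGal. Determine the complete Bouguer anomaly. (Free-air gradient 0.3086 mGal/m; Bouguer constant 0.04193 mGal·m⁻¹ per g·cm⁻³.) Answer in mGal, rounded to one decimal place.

209.5

Drift-corrected reading = 979661.80 − (-0.208) = 979662.008 mGal
Free-air correction = 0.3086 × 3313.5 = 1022.55 mGal
Free-air anomaly = 979662.008 − 980133.72 + (1022.55) = 550.838 mGal
Bouguer slab correction = 0.04193 × 2.49 × 3313.5 = 345.95 mGal
Simple Bouguer anomaly = 550.838 − (345.95) = 204.888 mGal
Complete Bouguer anomaly = 204.888 + 4.61 = 209.498 mGal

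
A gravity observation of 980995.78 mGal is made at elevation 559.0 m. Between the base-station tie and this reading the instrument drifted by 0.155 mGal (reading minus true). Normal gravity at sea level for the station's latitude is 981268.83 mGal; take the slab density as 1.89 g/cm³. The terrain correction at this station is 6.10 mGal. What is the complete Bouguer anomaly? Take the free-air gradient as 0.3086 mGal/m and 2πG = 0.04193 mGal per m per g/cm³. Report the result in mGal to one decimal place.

-138.9

Drift-corrected reading = 980995.78 − (0.155) = 980995.625 mGal
Free-air correction = 0.3086 × 559.0 = 172.51 mGal
Free-air anomaly = 980995.625 − 981268.83 + (172.51) = -100.695 mGal
Bouguer slab correction = 0.04193 × 1.89 × 559.0 = 44.30 mGal
Simple Bouguer anomaly = -100.695 − (44.30) = -144.995 mGal
Complete Bouguer anomaly = -144.995 + 6.10 = -138.895 mGal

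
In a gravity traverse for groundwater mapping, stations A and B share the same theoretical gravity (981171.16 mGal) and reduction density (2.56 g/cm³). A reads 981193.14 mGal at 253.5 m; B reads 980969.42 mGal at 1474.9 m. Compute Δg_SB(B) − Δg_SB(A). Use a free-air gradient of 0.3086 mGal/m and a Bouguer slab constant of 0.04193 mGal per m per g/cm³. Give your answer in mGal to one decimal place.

22.1

Δg_SB(A) = 981193.14 − 981171.16 + 0.3086×253.5 − 0.04193×2.56×253.5 = 73.00 mGal
Δg_SB(B) = 980969.42 − 981171.16 + 0.3086×1474.9 − 0.04193×2.56×1474.9 = 95.10 mGal
Difference = 95.10 − (73.00) = 22.10 mGal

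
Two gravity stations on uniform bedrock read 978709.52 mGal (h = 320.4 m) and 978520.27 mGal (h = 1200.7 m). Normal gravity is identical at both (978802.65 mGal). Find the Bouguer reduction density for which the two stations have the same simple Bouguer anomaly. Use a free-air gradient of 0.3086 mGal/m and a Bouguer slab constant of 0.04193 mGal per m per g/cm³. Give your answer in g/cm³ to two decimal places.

2.23

Δg_obs = 978520.27 − 978709.52 = -189.25 mGal over Δh = 1200.7 − 320.4 = 880.3 m
Equal Bouguer anomalies ⇒ Δg_obs + (0.3086 − 0.04193ρ)·Δh = 0
0.3086 − 0.04193ρ = −Δg_obs/Δh = 0.21498
ρ = (0.3086 − 0.21498) / 0.04193 = 2.23 g/cm³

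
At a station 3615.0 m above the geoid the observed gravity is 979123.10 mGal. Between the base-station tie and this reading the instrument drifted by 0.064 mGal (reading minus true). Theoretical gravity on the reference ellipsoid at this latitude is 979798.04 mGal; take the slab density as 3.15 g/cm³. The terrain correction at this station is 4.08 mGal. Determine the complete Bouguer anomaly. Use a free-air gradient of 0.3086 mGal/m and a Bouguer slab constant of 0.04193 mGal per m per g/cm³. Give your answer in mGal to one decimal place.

-32.8

Drift-corrected reading = 979123.10 − (0.064) = 979123.036 mGal
Free-air correction = 0.3086 × 3615.0 = 1115.59 mGal
Free-air anomaly = 979123.036 − 979798.04 + (1115.59) = 440.586 mGal
Bouguer slab correction = 0.04193 × 3.15 × 3615.0 = 477.47 mGal
Simple Bouguer anomaly = 440.586 − (477.47) = -36.884 mGal
Complete Bouguer anomaly = -36.884 + 4.08 = -32.804 mGal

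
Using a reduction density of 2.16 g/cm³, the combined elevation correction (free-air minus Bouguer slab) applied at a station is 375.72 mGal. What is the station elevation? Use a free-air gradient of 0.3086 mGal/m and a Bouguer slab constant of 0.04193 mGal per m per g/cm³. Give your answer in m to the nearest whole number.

Combined gradient = 0.3086 − 0.04193 × 2.16 = 0.2180312 mGal/m
h = 375.72 / 0.2180312 = 1723.24 m

1723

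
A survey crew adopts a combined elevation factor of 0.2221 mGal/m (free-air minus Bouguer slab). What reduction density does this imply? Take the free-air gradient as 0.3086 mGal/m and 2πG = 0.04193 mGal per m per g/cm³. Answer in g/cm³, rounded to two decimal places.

0.2221 = 0.3086 − 0.04193 × ρ
ρ = (0.3086 − 0.2221) / 0.04193 = 2.06 g/cm³

2.06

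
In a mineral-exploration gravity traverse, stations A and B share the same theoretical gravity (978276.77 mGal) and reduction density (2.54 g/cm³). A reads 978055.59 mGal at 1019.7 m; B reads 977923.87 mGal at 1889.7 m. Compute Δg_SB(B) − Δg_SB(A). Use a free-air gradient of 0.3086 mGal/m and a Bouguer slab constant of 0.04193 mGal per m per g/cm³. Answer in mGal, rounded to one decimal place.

Δg_SB(A) = 978055.59 − 978276.77 + 0.3086×1019.7 − 0.04193×2.54×1019.7 = -15.10 mGal
Δg_SB(B) = 977923.87 − 978276.77 + 0.3086×1889.7 − 0.04193×2.54×1889.7 = 29.00 mGal
Difference = 29.00 − (-15.10) = 44.10 mGal

44.1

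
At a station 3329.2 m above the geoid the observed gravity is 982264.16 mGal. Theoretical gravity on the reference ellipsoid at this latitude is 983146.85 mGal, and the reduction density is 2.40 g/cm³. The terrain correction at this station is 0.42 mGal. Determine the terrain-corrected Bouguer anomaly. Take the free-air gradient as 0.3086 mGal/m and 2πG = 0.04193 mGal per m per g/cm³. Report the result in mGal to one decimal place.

Free-air correction = 0.3086 × 3329.2 = 1027.39 mGal
Free-air anomaly = 982264.16 − 983146.85 + (1027.39) = 144.70 mGal
Bouguer slab correction = 0.04193 × 2.40 × 3329.2 = 335.02 mGal
Simple Bouguer anomaly = 144.70 − (335.02) = -190.32 mGal
Complete Bouguer anomaly = -190.32 + 0.42 = -189.90 mGal

-189.9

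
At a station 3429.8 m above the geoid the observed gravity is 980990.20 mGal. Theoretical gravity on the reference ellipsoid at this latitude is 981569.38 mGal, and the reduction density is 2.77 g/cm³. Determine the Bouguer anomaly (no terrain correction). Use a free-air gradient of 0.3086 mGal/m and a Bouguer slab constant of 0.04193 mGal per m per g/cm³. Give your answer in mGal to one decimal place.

Free-air correction = 0.3086 × 3429.8 = 1058.44 mGal
Free-air anomaly = 980990.20 − 981569.38 + (1058.44) = 479.26 mGal
Bouguer slab correction = 0.04193 × 2.77 × 3429.8 = 398.36 mGal
Simple Bouguer anomaly = 479.26 − (398.36) = 80.90 mGal

80.9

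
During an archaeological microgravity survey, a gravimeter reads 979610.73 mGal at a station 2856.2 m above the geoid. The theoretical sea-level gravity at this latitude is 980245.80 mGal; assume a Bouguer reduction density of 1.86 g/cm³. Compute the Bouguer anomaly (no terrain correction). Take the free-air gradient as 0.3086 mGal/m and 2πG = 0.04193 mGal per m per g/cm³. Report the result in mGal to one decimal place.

Free-air correction = 0.3086 × 2856.2 = 881.42 mGal
Free-air anomaly = 979610.73 − 980245.80 + (881.42) = 246.35 mGal
Bouguer slab correction = 0.04193 × 1.86 × 2856.2 = 222.75 mGal
Simple Bouguer anomaly = 246.35 − (222.75) = 23.60 mGal

23.6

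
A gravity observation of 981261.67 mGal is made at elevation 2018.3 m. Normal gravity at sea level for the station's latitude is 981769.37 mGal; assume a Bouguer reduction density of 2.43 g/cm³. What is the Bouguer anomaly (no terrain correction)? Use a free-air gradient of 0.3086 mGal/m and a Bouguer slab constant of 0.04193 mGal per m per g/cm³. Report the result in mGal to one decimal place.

-90.5

Free-air correction = 0.3086 × 2018.3 = 622.85 mGal
Free-air anomaly = 981261.67 − 981769.37 + (622.85) = 115.15 mGal
Bouguer slab correction = 0.04193 × 2.43 × 2018.3 = 205.64 mGal
Simple Bouguer anomaly = 115.15 − (205.64) = -90.49 mGal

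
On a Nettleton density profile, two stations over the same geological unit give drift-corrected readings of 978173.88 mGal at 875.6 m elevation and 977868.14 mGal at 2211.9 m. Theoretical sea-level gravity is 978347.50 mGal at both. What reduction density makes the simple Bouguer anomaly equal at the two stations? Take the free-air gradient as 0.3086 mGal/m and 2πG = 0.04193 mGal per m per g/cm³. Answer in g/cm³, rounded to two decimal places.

1.90

Δg_obs = 977868.14 − 978173.88 = -305.74 mGal over Δh = 2211.9 − 875.6 = 1336.3 m
Equal Bouguer anomalies ⇒ Δg_obs + (0.3086 − 0.04193ρ)·Δh = 0
0.3086 − 0.04193ρ = −Δg_obs/Δh = 0.22880
ρ = (0.3086 − 0.22880) / 0.04193 = 1.90 g/cm³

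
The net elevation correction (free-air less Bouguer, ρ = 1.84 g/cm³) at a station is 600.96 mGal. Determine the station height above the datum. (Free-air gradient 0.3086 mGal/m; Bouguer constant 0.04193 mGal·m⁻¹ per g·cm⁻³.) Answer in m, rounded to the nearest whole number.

2597

Combined gradient = 0.3086 − 0.04193 × 1.84 = 0.2314488 mGal/m
h = 600.96 / 0.2314488 = 2596.51 m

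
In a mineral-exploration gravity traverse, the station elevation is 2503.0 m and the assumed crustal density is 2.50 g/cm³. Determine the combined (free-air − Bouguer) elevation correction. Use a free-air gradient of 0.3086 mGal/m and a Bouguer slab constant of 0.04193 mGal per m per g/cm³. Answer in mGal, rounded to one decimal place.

Combined gradient = 0.3086 − 0.04193 × 2.50 = 0.2037750 mGal/m
Combined elevation correction = 0.2037750 × 2503.0 = 510.0 mGal

510.0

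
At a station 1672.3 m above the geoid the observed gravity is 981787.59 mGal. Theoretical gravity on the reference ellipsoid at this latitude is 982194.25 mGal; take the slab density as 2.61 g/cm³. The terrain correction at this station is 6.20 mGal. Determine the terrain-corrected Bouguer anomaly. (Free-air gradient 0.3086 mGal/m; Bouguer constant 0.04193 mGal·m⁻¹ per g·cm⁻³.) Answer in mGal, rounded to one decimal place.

Free-air correction = 0.3086 × 1672.3 = 516.07 mGal
Free-air anomaly = 981787.59 − 982194.25 + (516.07) = 109.41 mGal
Bouguer slab correction = 0.04193 × 2.61 × 1672.3 = 183.01 mGal
Simple Bouguer anomaly = 109.41 − (183.01) = -73.60 mGal
Complete Bouguer anomaly = -73.60 + 6.20 = -67.40 mGal

-67.4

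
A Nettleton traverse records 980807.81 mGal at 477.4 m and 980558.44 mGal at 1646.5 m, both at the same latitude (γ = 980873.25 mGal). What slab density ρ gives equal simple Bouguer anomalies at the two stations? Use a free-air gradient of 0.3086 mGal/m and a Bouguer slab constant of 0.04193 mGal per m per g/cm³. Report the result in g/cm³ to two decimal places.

Δg_obs = 980558.44 − 980807.81 = -249.37 mGal over Δh = 1646.5 − 477.4 = 1169.1 m
Equal Bouguer anomalies ⇒ Δg_obs + (0.3086 − 0.04193ρ)·Δh = 0
0.3086 − 0.04193ρ = −Δg_obs/Δh = 0.21330
ρ = (0.3086 − 0.21330) / 0.04193 = 2.27 g/cm³

2.27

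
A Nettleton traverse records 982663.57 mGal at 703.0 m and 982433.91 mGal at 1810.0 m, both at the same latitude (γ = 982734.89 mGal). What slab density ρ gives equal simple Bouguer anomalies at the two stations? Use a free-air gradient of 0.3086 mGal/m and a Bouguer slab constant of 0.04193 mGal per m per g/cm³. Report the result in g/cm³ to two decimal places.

2.41

Δg_obs = 982433.91 − 982663.57 = -229.66 mGal over Δh = 1810.0 − 703.0 = 1107.0 m
Equal Bouguer anomalies ⇒ Δg_obs + (0.3086 − 0.04193ρ)·Δh = 0
0.3086 − 0.04193ρ = −Δg_obs/Δh = 0.20746
ρ = (0.3086 − 0.20746) / 0.04193 = 2.41 g/cm³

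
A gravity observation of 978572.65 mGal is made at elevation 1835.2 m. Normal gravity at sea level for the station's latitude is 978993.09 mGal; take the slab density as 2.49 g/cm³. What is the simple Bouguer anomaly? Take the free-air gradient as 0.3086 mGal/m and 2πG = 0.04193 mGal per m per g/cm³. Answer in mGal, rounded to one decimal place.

-45.7

Free-air correction = 0.3086 × 1835.2 = 566.34 mGal
Free-air anomaly = 978572.65 − 978993.09 + (566.34) = 145.90 mGal
Bouguer slab correction = 0.04193 × 2.49 × 1835.2 = 191.61 mGal
Simple Bouguer anomaly = 145.90 − (191.61) = -45.71 mGal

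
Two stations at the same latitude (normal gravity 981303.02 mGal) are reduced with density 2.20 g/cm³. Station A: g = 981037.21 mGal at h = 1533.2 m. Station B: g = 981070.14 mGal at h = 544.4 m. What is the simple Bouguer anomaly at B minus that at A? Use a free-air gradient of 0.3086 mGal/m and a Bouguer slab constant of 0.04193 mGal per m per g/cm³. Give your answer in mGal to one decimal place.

Δg_SB(A) = 981037.21 − 981303.02 + 0.3086×1533.2 − 0.04193×2.20×1533.2 = 65.90 mGal
Δg_SB(B) = 981070.14 − 981303.02 + 0.3086×544.4 − 0.04193×2.20×544.4 = -115.10 mGal
Difference = -115.10 − (65.90) = -181.00 mGal

-181.0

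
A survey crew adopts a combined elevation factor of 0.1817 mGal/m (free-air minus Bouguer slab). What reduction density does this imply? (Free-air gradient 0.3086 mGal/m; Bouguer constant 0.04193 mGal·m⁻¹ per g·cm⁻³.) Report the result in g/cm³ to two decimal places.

3.03

0.1817 = 0.3086 − 0.04193 × ρ
ρ = (0.3086 − 0.1817) / 0.04193 = 3.03 g/cm³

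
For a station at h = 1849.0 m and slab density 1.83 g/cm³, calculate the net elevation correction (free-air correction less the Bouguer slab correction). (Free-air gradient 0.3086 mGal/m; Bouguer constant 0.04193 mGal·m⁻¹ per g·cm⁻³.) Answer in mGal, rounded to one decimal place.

428.7

Combined gradient = 0.3086 − 0.04193 × 1.83 = 0.2318681 mGal/m
Combined elevation correction = 0.2318681 × 1849.0 = 428.7 mGal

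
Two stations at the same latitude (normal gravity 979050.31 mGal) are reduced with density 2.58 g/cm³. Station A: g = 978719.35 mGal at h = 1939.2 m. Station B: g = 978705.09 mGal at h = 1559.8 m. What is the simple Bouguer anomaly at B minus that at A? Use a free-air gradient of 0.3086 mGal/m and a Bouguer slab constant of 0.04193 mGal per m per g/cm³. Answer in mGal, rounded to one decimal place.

-90.3

Δg_SB(A) = 978719.35 − 979050.31 + 0.3086×1939.2 − 0.04193×2.58×1939.2 = 57.70 mGal
Δg_SB(B) = 978705.09 − 979050.31 + 0.3086×1559.8 − 0.04193×2.58×1559.8 = -32.60 mGal
Difference = -32.60 − (57.70) = -90.30 mGal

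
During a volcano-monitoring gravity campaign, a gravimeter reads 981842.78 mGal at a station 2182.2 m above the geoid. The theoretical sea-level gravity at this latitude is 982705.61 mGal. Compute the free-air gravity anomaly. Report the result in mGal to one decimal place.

Free-air correction = 0.3086 × 2182.2 = 673.43 mGal
Free-air anomaly = 981842.78 − 982705.61 + (673.43) = -189.40 mGal

-189.4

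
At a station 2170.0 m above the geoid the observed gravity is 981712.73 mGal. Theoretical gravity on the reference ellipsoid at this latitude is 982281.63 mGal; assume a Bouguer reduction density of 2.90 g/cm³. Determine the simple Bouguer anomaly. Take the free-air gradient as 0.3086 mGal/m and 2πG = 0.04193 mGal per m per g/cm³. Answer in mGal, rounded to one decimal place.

Free-air correction = 0.3086 × 2170.0 = 669.66 mGal
Free-air anomaly = 981712.73 − 982281.63 + (669.66) = 100.76 mGal
Bouguer slab correction = 0.04193 × 2.90 × 2170.0 = 263.87 mGal
Simple Bouguer anomaly = 100.76 − (263.87) = -163.11 mGal

-163.1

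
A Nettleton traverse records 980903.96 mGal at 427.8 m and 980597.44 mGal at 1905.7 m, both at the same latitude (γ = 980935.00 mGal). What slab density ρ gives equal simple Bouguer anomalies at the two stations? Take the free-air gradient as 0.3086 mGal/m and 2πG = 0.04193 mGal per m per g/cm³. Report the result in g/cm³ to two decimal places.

Δg_obs = 980597.44 − 980903.96 = -306.52 mGal over Δh = 1905.7 − 427.8 = 1477.9 m
Equal Bouguer anomalies ⇒ Δg_obs + (0.3086 − 0.04193ρ)·Δh = 0
0.3086 − 0.04193ρ = −Δg_obs/Δh = 0.20740
ρ = (0.3086 − 0.20740) / 0.04193 = 2.41 g/cm³

2.41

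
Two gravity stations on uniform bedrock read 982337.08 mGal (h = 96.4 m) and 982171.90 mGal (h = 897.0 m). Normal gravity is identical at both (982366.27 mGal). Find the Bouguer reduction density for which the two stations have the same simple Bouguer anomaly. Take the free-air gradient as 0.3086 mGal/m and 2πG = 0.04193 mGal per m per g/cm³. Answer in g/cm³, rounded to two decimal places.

2.44

Δg_obs = 982171.90 − 982337.08 = -165.18 mGal over Δh = 897.0 − 96.4 = 800.6 m
Equal Bouguer anomalies ⇒ Δg_obs + (0.3086 − 0.04193ρ)·Δh = 0
0.3086 − 0.04193ρ = −Δg_obs/Δh = 0.20632
ρ = (0.3086 − 0.20632) / 0.04193 = 2.44 g/cm³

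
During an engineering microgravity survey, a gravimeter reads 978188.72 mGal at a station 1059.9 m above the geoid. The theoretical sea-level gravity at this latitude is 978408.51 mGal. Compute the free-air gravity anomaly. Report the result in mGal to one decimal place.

Free-air correction = 0.3086 × 1059.9 = 327.09 mGal
Free-air anomaly = 978188.72 − 978408.51 + (327.09) = 107.30 mGal

107.3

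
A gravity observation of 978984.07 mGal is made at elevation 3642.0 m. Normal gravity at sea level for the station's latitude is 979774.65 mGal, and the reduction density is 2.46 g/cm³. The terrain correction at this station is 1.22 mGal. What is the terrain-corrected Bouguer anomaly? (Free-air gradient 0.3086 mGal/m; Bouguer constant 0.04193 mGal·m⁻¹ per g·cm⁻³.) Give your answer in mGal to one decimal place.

-41.1

Free-air correction = 0.3086 × 3642.0 = 1123.92 mGal
Free-air anomaly = 978984.07 − 979774.65 + (1123.92) = 333.34 mGal
Bouguer slab correction = 0.04193 × 2.46 × 3642.0 = 375.66 mGal
Simple Bouguer anomaly = 333.34 − (375.66) = -42.32 mGal
Complete Bouguer anomaly = -42.32 + 1.22 = -41.10 mGal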